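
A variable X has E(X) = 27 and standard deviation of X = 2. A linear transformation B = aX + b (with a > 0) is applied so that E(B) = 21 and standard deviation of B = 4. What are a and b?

standard deviation of B = a·standard deviation of X (a > 0), so a = 4/2 = 2.
E(B) = a·E(X) + b, so b = 21 − 2·27 = -33.

a = 2, b = -33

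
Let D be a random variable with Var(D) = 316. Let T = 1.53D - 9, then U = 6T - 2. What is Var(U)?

Var(T) = 1.53²·316 = 739.7244.
Var(U) = 6²·739.7244 = 26630.0784.

Var(U) = 26630.0784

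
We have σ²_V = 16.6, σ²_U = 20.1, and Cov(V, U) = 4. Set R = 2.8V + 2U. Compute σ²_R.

σ²_R = a²·σ²_V + b²·σ²_U + 2ab·Cov(V, U) with a = 2.8, b = 2.
= 2.8²·16.6 + 2²·20.1 + 2·2.8·2·4
= 130.144 + 80.4 + 44.8 = 255.344.

σ²_R = 255.344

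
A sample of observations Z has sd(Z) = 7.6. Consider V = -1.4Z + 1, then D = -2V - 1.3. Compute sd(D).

sd(V) = |-1.4|·7.6 = 10.64.
sd(D) = |-2|·10.64 = 21.28.

sd(D) = 21.28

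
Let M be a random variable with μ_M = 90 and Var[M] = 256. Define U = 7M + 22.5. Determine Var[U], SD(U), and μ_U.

U = 7M + 22.5 is linear with a = 7, b = 22.5.
Var[U] = a²·Var[M] = 7²·256 = 12544 (the additive constant 22.5 does not affect variance).
SD(M) = √256 = 16.
SD(U) = |a|·SD(M) = |7|·16 = 112.
μ_U = a·μ_M + b = 7·90 + 22.5 = 652.5.

Var[U] = 12544, SD(U) = 112, μ_U = 652.5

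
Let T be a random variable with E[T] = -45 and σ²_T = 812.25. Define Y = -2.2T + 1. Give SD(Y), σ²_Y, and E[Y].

SD(Y) = 62.7, σ²_Y = 3931.29, E[Y] = 100

Y = -2.2T + 1 is linear with a = -2.2, b = 1.
SD(T) = √812.25 = 28.5.
SD(Y) = |a|·SD(T) = |-2.2|·28.5 = 62.7.
σ²_Y = a²·σ²_T = (-2.2)²·812.25 = 3931.29 (the additive constant 1 does not affect variance).
E[Y] = a·E[T] + b = (-2.2)·(-45) + 1 = 100.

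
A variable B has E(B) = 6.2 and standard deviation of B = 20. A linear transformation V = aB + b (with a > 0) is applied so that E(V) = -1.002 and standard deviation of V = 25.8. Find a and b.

standard deviation of V = a·standard deviation of B (a > 0), so a = 25.8/20 = 1.29.
E(V) = a·E(B) + b, so b = -1.002 − 1.29·6.2 = -9.

a = 1.29, b = -9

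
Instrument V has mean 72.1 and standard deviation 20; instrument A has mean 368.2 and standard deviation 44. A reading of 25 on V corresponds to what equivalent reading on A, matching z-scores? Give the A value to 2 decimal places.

z = (25 − 72.1)/20 = -2.355.
A = 368.2 + z·44 = 368.2 + (25 − 72.1)·44/20 = 264.58.

A = 264.58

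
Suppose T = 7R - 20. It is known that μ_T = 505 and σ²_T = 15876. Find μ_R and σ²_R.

From T = 7R - 20: μ_T = a·μ_R + b, so μ_R = (μ_T − b)/a = (505 − (-20))/7 = 75.
σ²_T = a²·σ²_R, so σ²_R = 15876/7² = 324.

μ_R = 75, σ²_R = 324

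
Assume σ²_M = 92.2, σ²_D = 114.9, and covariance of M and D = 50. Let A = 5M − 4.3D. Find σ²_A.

σ²_A = a²·σ²_M + b²·σ²_D + 2ab·covariance of M and D with a = 5, b = -4.3.
= 5²·92.2 + (-4.3)²·114.9 + 2·5·(-4.3)·50
= 2305 + 2124.501 + (-2150) = 2279.501.

σ²_A = 2279.501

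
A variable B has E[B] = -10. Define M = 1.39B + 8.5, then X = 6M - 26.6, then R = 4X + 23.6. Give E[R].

E[M] = 1.39·(-10) + 8.5 = -5.4.
E[X] = 6·(-5.4) + (-26.6) = -59.
E[R] = 4·(-59) + 23.6 = -212.4.

E[R] = -212.4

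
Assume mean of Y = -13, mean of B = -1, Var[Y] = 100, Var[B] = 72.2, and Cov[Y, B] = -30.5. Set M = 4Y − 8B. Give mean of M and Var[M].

mean of M = 4·mean of Y + (-8)·mean of B = 4·(-13) + (-8)·(-1) = -44.
Var[M] = a²·Var[Y] + b²·Var[B] + 2ab·Cov[Y, B] with a = 4, b = -8.
= 4²·100 + (-8)²·72.2 + 2·4·(-8)·(-30.5)
= 1600 + 4620.8 + 1952 = 8172.8.

mean of M = -44, Var[M] = 8172.8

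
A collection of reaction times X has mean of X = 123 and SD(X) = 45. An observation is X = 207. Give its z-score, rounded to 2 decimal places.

z = (X − mean of X) / SD(X) = (207 − 123) / 45 ≈ 1.87.

z = 1.87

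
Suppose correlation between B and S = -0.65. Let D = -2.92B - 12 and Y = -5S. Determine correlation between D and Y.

correlation between D and Y = -0.65

Linear rescalings preserve correlation up to sign; here the slopes -2.92 and -5 have the same sign, so correlation between D and Y = correlation between B and S = -0.65.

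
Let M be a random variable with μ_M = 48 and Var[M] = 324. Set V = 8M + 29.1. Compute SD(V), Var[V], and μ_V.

SD(V) = 144, Var[V] = 20736, μ_V = 413.1

V = 8M + 29.1 is linear with a = 8, b = 29.1.
SD(M) = √324 = 18.
SD(V) = |a|·SD(M) = |8|·18 = 144.
Var[V] = a²·Var[M] = 8²·324 = 20736 (the additive constant 29.1 does not affect variance).
μ_V = a·μ_M + b = 8·48 + 29.1 = 413.1.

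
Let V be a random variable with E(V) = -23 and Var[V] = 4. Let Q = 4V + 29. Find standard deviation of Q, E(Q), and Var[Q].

Q = 4V + 29 is linear with a = 4, b = 29.
standard deviation of V = √4 = 2.
standard deviation of Q = |a|·standard deviation of V = |4|·2 = 8.
E(Q) = a·E(V) + b = 4·(-23) + 29 = -63.
Var[Q] = a²·Var[V] = 4²·4 = 64 (the additive constant 29 does not affect variance).

standard deviation of Q = 8, E(Q) = -63, Var[Q] = 64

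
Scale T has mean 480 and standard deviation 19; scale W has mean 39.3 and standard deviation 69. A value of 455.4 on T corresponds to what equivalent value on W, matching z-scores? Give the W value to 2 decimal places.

z = (455.4 − 480)/19 ≈ -1.2947.
W = 39.3 + z·69 = 39.3 + (455.4 − 480)·69/19 ≈ -50.04.

W = -50.04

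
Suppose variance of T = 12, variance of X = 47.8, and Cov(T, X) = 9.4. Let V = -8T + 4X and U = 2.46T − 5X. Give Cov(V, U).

By bilinearity, Cov(V, U) = ac·variance of T + bd·variance of X + (ad+bc)·Cov(T, X), with a=-8, b=4, c=2.46, d=-5.
ac·variance of T = (-8)·2.46·12 = -236.16
bd·variance of X = 4·(-5)·47.8 = -956
(ad+bc)·Cov(T, X) = (49.84)·9.4 = 468.496
Cov(V, U) = -236.16 + (-956) + 468.496 = -723.664.

Cov(V, U) = -723.664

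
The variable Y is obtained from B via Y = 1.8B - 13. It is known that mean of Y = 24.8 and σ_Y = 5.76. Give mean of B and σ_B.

From Y = 1.8B - 13: mean of Y = a·mean of B + b, so mean of B = (mean of Y − b)/a = (24.8 − (-13))/1.8 = 21.
σ_Y = |a|·σ_B, so σ_B = 5.76/|1.8| = 3.2.

mean of B = 21, σ_B = 3.2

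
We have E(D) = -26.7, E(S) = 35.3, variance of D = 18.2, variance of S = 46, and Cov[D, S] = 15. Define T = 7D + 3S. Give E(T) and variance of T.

E(T) = -81, variance of T = 1935.8

E(T) = 7·E(D) + 3·E(S) = 7·(-26.7) + 3·35.3 = -81.
variance of T = a²·variance of D + b²·variance of S + 2ab·Cov[D, S] with a = 7, b = 3.
= 7²·18.2 + 3²·46 + 2·7·3·15
= 891.8 + 414 + 630 = 1935.8.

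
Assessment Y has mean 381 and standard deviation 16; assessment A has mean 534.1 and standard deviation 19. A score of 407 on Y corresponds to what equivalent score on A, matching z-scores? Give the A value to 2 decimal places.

z = (407 − 381)/16 = 1.625.
A = 534.1 + z·19 = 534.1 + (407 − 381)·19/16 ≈ 564.98.

A = 564.98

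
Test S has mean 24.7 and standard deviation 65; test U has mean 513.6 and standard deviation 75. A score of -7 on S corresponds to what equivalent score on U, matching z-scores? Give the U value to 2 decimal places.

U = 477.02

z = (-7 − 24.7)/65 ≈ -0.4877.
U = 513.6 + z·75 = 513.6 + (-7 − 24.7)·75/65 ≈ 477.02.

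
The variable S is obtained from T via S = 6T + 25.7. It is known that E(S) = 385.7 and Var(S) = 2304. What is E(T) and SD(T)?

From S = 6T + 25.7: E(S) = a·E(T) + b, so E(T) = (E(S) − b)/a = (385.7 − 25.7)/6 = 60.
SD(S) = √2304 = 48.
SD(S) = |a|·SD(T), so SD(T) = 48/|6| = 8.

E(T) = 60, SD(T) = 8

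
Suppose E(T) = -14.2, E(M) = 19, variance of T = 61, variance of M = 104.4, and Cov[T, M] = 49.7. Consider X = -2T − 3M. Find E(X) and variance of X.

E(X) = (-2)·E(T) + (-3)·E(M) = (-2)·(-14.2) + (-3)·19 = -28.6.
variance of X = a²·variance of T + b²·variance of M + 2ab·Cov[T, M] with a = -2, b = -3.
= (-2)²·61 + (-3)²·104.4 + 2·(-2)·(-3)·49.7
= 244 + 939.6 + 596.4 = 1780.

E(X) = -28.6, variance of X = 1780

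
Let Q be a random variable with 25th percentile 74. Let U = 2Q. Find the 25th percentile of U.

Since a = 2 > 0 the transformation is increasing, so the 25th percentile of U = a·(P_{25} of Q) + b = 2·74 = 148.

25th percentile of U = 148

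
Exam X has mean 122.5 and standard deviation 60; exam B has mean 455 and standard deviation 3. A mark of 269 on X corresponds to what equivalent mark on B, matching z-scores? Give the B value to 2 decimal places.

z = (269 − 122.5)/60 ≈ 2.4417.
B = 455 + z·3 = 455 + (269 − 122.5)·3/60 ≈ 462.33.

B = 462.33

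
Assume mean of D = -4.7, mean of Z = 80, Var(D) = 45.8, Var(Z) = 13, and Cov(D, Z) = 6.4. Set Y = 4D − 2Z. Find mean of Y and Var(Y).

mean of Y = -178.8, Var(Y) = 682.4

mean of Y = 4·mean of D + (-2)·mean of Z = 4·(-4.7) + (-2)·80 = -178.8.
Var(Y) = a²·Var(D) + b²·Var(Z) + 2ab·Cov(D, Z) with a = 4, b = -2.
= 4²·45.8 + (-2)²·13 + 2·4·(-2)·6.4
= 732.8 + 52 + (-102.4) = 682.4.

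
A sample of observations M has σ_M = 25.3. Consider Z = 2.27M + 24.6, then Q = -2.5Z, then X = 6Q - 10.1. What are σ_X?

σ_Z = |2.27|·25.3 = 57.431.
σ_Q = |-2.5|·57.431 = 143.5775.
σ_X = |6|·143.5775 = 861.465.

σ_X = 861.465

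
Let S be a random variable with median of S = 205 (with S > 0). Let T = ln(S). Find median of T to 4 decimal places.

median of T = 5.323

ln(S) is monotone on this domain, so median of T = ln(205) ≈ 5.323.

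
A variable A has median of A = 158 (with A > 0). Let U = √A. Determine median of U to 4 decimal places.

√A is monotone on this domain, so median of U = √(158) ≈ 12.5698.

median of U = 12.5698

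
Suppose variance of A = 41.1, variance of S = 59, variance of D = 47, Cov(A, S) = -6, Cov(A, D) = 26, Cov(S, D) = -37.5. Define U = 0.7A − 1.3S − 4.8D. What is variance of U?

variance of U = a²·variance of A + b²·variance of S + c²·variance of D + 2ab·Cov(A, S) + 2ac·Cov(A, D) + 2bc·Cov(S, D), with a = 0.7, b = -1.3, c = -4.8.
= 20.139 + 99.71 + 1082.88 + 10.92 + (-174.72) + (-468)
= 570.929.

variance of U = 570.929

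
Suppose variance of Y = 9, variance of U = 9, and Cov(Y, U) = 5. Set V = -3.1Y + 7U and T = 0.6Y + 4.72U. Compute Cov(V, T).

By bilinearity, Cov(V, T) = ac·variance of Y + bd·variance of U + (ad+bc)·Cov(Y, U), with a=-3.1, b=7, c=0.6, d=4.72.
ac·variance of Y = (-3.1)·0.6·9 = -16.74
bd·variance of U = 7·4.72·9 = 297.36
(ad+bc)·Cov(Y, U) = (-10.432)·5 = -52.16
Cov(V, T) = -16.74 + 297.36 + (-52.16) = 228.46.

Cov(V, T) = 228.46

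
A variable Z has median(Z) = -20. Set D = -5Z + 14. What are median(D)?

A linear map preserves order up to sign, so median(D) = a·median(Z) + b = (-5)·(-20) + 14 = 114.

median(D) = 114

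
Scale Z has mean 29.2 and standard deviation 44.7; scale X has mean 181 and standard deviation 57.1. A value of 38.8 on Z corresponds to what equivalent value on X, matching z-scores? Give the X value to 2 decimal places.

z = (38.8 − 29.2)/44.7 ≈ 0.2148.
X = 181 + z·57.1 = 181 + (38.8 − 29.2)·57.1/44.7 ≈ 193.26.

X = 193.26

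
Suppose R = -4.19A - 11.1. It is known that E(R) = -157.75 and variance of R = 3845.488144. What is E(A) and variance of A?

From R = -4.19A - 11.1: E(R) = a·E(A) + b, so E(A) = (E(R) − b)/a = (-157.75 − (-11.1))/(-4.19) = 35.
variance of R = a²·variance of A, so variance of A = 3845.488144/(-4.19)² = 219.04.

E(A) = 35, variance of A = 219.04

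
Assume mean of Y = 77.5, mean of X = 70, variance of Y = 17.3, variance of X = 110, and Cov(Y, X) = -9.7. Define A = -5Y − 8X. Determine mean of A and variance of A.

mean of A = (-5)·mean of Y + (-8)·mean of X = (-5)·77.5 + (-8)·70 = -947.5.
variance of A = a²·variance of Y + b²·variance of X + 2ab·Cov(Y, X) with a = -5, b = -8.
= (-5)²·17.3 + (-8)²·110 + 2·(-5)·(-8)·(-9.7)
= 432.5 + 7040 + (-776) = 6696.5.

mean of A = -947.5, variance of A = 6696.5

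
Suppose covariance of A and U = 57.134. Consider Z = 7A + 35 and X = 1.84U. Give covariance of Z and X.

covariance of Z and X = a·c·covariance of A and U = 7·1.84·57.134 = 735.88592. Additive constants drop out.

covariance of Z and X = 735.88592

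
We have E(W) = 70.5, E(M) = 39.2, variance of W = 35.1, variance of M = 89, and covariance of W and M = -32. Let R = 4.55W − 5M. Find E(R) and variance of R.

E(R) = 4.55·E(W) + (-5)·E(M) = 4.55·70.5 + (-5)·39.2 = 124.775.
variance of R = a²·variance of W + b²·variance of M + 2ab·covariance of W and M with a = 4.55, b = -5.
= 4.55²·35.1 + (-5)²·89 + 2·4.55·(-5)·(-32)
= 726.65775 + 2225 + 1456 = 4407.65775.

E(R) = 124.775, variance of R = 4407.65775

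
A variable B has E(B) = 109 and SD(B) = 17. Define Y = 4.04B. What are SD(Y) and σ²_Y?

SD(Y) = 68.68, σ²_Y = 4716.9424

Y = 4.04B is linear with a = 4.04, b = 0.
SD(Y) = |a|·SD(B) = |4.04|·17 = 68.68.
σ²_B = 17² = 289.
σ²_Y = a²·σ²_B = 4.04²·289 = 4716.9424.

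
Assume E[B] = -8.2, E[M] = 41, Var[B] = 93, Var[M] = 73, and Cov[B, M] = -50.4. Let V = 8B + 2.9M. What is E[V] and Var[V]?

E[V] = 53.3, Var[V] = 4227.37

E[V] = 8·E[B] + 2.9·E[M] = 8·(-8.2) + 2.9·41 = 53.3.
Var[V] = a²·Var[B] + b²·Var[M] + 2ab·Cov[B, M] with a = 8, b = 2.9.
= 8²·93 + 2.9²·73 + 2·8·2.9·(-50.4)
= 5952 + 613.93 + (-2338.56) = 4227.37.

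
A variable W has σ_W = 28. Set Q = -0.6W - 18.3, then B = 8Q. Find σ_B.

σ_Q = |-0.6|·28 = 16.8.
σ_B = |8|·16.8 = 134.4.

σ_B = 134.4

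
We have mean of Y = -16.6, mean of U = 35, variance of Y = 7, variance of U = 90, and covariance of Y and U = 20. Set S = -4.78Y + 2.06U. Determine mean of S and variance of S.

mean of S = 151.448, variance of S = 147.9908

mean of S = (-4.78)·mean of Y + 2.06·mean of U = (-4.78)·(-16.6) + 2.06·35 = 151.448.
variance of S = a²·variance of Y + b²·variance of U + 2ab·covariance of Y and U with a = -4.78, b = 2.06.
= (-4.78)²·7 + 2.06²·90 + 2·(-4.78)·2.06·20
= 159.9388 + 381.924 + (-393.872) = 147.9908.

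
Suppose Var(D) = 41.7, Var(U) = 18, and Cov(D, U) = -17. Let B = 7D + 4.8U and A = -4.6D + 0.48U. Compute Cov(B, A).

By bilinearity, Cov(B, A) = ac·Var(D) + bd·Var(U) + (ad+bc)·Cov(D, U), with a=7, b=4.8, c=-4.6, d=0.48.
ac·Var(D) = 7·(-4.6)·41.7 = -1342.74
bd·Var(U) = 4.8·0.48·18 = 41.472
(ad+bc)·Cov(D, U) = (-18.72)·(-17) = 318.24
Cov(B, A) = -1342.74 + 41.472 + 318.24 = -983.028.

Cov(B, A) = -983.028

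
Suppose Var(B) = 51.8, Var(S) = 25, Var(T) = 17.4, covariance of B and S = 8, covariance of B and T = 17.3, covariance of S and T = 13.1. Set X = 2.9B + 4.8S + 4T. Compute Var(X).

Var(X) = 2417.158

Var(X) = a²·Var(B) + b²·Var(S) + c²·Var(T) + 2ab·covariance of B and S + 2ac·covariance of B and T + 2bc·covariance of S and T, with a = 2.9, b = 4.8, c = 4.
= 435.638 + 576 + 278.4 + 222.72 + 401.36 + 503.04
= 2417.158.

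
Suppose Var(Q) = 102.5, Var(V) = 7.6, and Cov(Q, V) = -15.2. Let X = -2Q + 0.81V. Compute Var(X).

Var(X) = a²·Var(Q) + b²·Var(V) + 2ab·Cov(Q, V) with a = -2, b = 0.81.
= (-2)²·102.5 + 0.81²·7.6 + 2·(-2)·0.81·(-15.2)
= 410 + 4.98636 + 49.248 = 464.23436.

Var(X) = 464.23436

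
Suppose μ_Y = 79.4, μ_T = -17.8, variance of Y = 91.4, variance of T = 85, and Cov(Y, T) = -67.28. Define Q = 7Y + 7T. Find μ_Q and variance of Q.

μ_Q = 7·μ_Y + 7·μ_T = 7·79.4 + 7·(-17.8) = 431.2.
variance of Q = a²·variance of Y + b²·variance of T + 2ab·Cov(Y, T) with a = 7, b = 7.
= 7²·91.4 + 7²·85 + 2·7·7·(-67.28)
= 4478.6 + 4165 + (-6593.44) = 2050.16.

μ_Q = 431.2, variance of Q = 2050.16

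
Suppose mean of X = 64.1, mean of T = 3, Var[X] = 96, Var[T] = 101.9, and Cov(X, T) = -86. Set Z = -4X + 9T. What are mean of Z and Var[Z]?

mean of Z = -229.4, Var[Z] = 15981.9

mean of Z = (-4)·mean of X + 9·mean of T = (-4)·64.1 + 9·3 = -229.4.
Var[Z] = a²·Var[X] + b²·Var[T] + 2ab·Cov(X, T) with a = -4, b = 9.
= (-4)²·96 + 9²·101.9 + 2·(-4)·9·(-86)
= 1536 + 8253.9 + 6192 = 15981.9.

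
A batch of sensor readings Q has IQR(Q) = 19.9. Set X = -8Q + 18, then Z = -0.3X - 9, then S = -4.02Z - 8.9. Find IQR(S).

IQR(X) = |-8|·19.9 = 159.2.
IQR(Z) = |-0.3|·159.2 = 47.76.
IQR(S) = |-4.02|·47.76 = 191.9952.

IQR(S) = 191.9952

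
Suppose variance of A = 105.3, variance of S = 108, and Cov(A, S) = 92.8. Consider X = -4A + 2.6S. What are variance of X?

variance of X = 484.64

variance of X = a²·variance of A + b²·variance of S + 2ab·Cov(A, S) with a = -4, b = 2.6.
= (-4)²·105.3 + 2.6²·108 + 2·(-4)·2.6·92.8
= 1684.8 + 730.08 + (-1930.24) = 484.64.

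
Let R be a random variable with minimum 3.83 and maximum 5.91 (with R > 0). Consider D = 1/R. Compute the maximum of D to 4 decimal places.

1/R is decreasing on this domain, so max(D) comes from min(R) = 3.83: max(D) = 1/(3.83) ≈ 0.2611.

max(D) = 0.2611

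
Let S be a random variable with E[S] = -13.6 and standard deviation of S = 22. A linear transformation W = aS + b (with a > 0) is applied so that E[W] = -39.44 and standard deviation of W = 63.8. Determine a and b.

a = 2.9, b = 0

standard deviation of W = a·standard deviation of S (a > 0), so a = 63.8/22 = 2.9.
E[W] = a·E[S] + b, so b = -39.44 − 2.9·(-13.6) = 0.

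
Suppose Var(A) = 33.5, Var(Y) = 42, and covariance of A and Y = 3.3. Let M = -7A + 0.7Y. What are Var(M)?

Var(M) = 1629.74

Var(M) = a²·Var(A) + b²·Var(Y) + 2ab·covariance of A and Y with a = -7, b = 0.7.
= (-7)²·33.5 + 0.7²·42 + 2·(-7)·0.7·3.3
= 1641.5 + 20.58 + (-32.34) = 1629.74.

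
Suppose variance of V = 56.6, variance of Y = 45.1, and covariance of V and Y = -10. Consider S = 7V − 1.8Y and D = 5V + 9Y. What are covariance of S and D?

covariance of S and D = 710.38

By bilinearity, covariance of S and D = ac·variance of V + bd·variance of Y + (ad+bc)·covariance of V and Y, with a=7, b=-1.8, c=5, d=9.
ac·variance of V = 7·5·56.6 = 1981
bd·variance of Y = (-1.8)·9·45.1 = -730.62
(ad+bc)·covariance of V and Y = (54)·(-10) = -540
covariance of S and D = 1981 + (-730.62) + (-540) = 710.38.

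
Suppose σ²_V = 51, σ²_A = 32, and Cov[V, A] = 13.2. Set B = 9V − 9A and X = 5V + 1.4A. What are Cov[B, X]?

Cov[B, X] = 1464.12

By bilinearity, Cov[B, X] = ac·σ²_V + bd·σ²_A + (ad+bc)·Cov[V, A], with a=9, b=-9, c=5, d=1.4.
ac·σ²_V = 9·5·51 = 2295
bd·σ²_A = (-9)·1.4·32 = -403.2
(ad+bc)·Cov[V, A] = (-32.4)·13.2 = -427.68
Cov[B, X] = 2295 + (-403.2) + (-427.68) = 1464.12.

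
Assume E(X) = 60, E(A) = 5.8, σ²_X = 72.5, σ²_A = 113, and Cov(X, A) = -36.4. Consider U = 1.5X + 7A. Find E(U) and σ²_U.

E(U) = 1.5·E(X) + 7·E(A) = 1.5·60 + 7·5.8 = 130.6.
σ²_U = a²·σ²_X + b²·σ²_A + 2ab·Cov(X, A) with a = 1.5, b = 7.
= 1.5²·72.5 + 7²·113 + 2·1.5·7·(-36.4)
= 163.125 + 5537 + (-764.4) = 4935.725.

E(U) = 130.6, σ²_U = 4935.725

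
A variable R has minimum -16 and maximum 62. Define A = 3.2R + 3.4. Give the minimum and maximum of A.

min(A) = -47.8, max(A) = 201.8

a = 3.2 > 0, so min(A) = a·min(R)+b = 3.2·(-16) + 3.4 = -47.8 and max(A) = 3.2·62 + 3.4 = 201.8.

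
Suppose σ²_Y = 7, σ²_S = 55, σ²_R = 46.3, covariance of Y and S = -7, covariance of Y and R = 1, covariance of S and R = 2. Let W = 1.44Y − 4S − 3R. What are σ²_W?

σ²_W = a²·σ²_Y + b²·σ²_S + c²·σ²_R + 2ab·covariance of Y and S + 2ac·covariance of Y and R + 2bc·covariance of S and R, with a = 1.44, b = -4, c = -3.
= 14.5152 + 880 + 416.7 + 80.64 + (-8.64) + 48
= 1431.2152.

σ²_W = 1431.2152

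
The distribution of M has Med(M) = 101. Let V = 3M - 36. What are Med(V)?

Med(V) = 267

A linear map preserves order up to sign, so Med(V) = a·Med(M) + b = 3·101 + (-36) = 267.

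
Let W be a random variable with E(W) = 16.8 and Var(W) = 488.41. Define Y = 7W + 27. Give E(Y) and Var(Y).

E(Y) = 144.6, Var(Y) = 23932.09

Y = 7W + 27 is linear with a = 7, b = 27.
E(Y) = a·E(W) + b = 7·16.8 + 27 = 144.6.
Var(Y) = a²·Var(W) = 7²·488.41 = 23932.09 (the additive constant 27 does not affect variance).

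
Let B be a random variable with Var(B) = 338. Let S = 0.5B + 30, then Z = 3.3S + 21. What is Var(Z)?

Var(Z) = 920.205

Var(S) = 0.5²·338 = 84.5.
Var(Z) = 3.3²·84.5 = 920.205.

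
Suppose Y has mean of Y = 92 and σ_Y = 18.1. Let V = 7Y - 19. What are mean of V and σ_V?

mean of V = 625, σ_V = 126.7

V = 7Y - 19 is linear with a = 7, b = -19.
mean of V = a·mean of Y + b = 7·92 + (-19) = 625.
σ_V = |a|·σ_Y = |7|·18.1 = 126.7.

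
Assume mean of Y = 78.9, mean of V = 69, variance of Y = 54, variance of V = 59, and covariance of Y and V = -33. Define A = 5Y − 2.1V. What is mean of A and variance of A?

mean of A = 249.6, variance of A = 2303.19

mean of A = 5·mean of Y + (-2.1)·mean of V = 5·78.9 + (-2.1)·69 = 249.6.
variance of A = a²·variance of Y + b²·variance of V + 2ab·covariance of Y and V with a = 5, b = -2.1.
= 5²·54 + (-2.1)²·59 + 2·5·(-2.1)·(-33)
= 1350 + 260.19 + 693 = 2303.19.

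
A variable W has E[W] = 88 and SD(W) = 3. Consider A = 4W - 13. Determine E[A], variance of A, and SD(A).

A = 4W - 13 is linear with a = 4, b = -13.
E[A] = a·E[W] + b = 4·88 + (-13) = 339.
variance of W = 3² = 9.
variance of A = a²·variance of W = 4²·9 = 144 (the additive constant -13 does not affect variance).
SD(A) = |a|·SD(W) = |4|·3 = 12.

E[A] = 339, variance of A = 144, SD(A) = 12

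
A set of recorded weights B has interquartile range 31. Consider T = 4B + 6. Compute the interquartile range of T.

Under T = aB + b, IQR(T) = |a|·IQR(B) = |4|·31 = 124 (shifts cancel; spread scales by |a|).

IQR(T) = 124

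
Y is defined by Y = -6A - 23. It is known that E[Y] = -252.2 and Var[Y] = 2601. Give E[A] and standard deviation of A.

From Y = -6A - 23: E[Y] = a·E[A] + b, so E[A] = (E[Y] − b)/a = (-252.2 − (-23))/(-6) = 38.2.
standard deviation of Y = √2601 = 51.
standard deviation of Y = |a|·standard deviation of A, so standard deviation of A = 51/|-6| = 8.5.

E[A] = 38.2, standard deviation of A = 8.5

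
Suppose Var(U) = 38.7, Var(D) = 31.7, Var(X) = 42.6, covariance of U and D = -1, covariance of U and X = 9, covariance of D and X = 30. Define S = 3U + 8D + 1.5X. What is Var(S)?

Var(S) = 3225.95

Var(S) = a²·Var(U) + b²·Var(D) + c²·Var(X) + 2ab·covariance of U and D + 2ac·covariance of U and X + 2bc·covariance of D and X, with a = 3, b = 8, c = 1.5.
= 348.3 + 2028.8 + 95.85 + (-48) + 81 + 720
= 3225.95.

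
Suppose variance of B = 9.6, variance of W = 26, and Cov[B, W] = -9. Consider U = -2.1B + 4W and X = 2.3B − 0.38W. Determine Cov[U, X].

Cov[U, X] = -175.87

By bilinearity, Cov[U, X] = ac·variance of B + bd·variance of W + (ad+bc)·Cov[B, W], with a=-2.1, b=4, c=2.3, d=-0.38.
ac·variance of B = (-2.1)·2.3·9.6 = -46.368
bd·variance of W = 4·(-0.38)·26 = -39.52
(ad+bc)·Cov[B, W] = (9.998)·(-9) = -89.982
Cov[U, X] = -46.368 + (-39.52) + (-89.982) = -175.87.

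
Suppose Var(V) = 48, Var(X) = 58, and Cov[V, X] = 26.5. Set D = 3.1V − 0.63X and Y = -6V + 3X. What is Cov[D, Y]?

By bilinearity, Cov[D, Y] = ac·Var(V) + bd·Var(X) + (ad+bc)·Cov[V, X], with a=3.1, b=-0.63, c=-6, d=3.
ac·Var(V) = 3.1·(-6)·48 = -892.8
bd·Var(X) = (-0.63)·3·58 = -109.62
(ad+bc)·Cov[V, X] = (13.08)·26.5 = 346.62
Cov[D, Y] = -892.8 + (-109.62) + 346.62 = -655.8.

Cov[D, Y] = -655.8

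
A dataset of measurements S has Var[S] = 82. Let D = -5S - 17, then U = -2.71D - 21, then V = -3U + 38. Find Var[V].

Var[V] = 135498.645

Var[D] = (-5)²·82 = 2050.
Var[U] = (-2.71)²·2050 = 15055.405.
Var[V] = (-3)²·15055.405 = 135498.645.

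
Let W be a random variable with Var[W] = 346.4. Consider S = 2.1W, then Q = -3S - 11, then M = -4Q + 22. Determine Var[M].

Var[M] = 219977.856

Var[S] = 2.1²·346.4 = 1527.624.
Var[Q] = (-3)²·1527.624 = 13748.616.
Var[M] = (-4)²·13748.616 = 219977.856.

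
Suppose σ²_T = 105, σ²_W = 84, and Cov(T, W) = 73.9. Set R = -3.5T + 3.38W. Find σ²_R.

σ²_R = a²·σ²_T + b²·σ²_W + 2ab·Cov(T, W) with a = -3.5, b = 3.38.
= (-3.5)²·105 + 3.38²·84 + 2·(-3.5)·3.38·73.9
= 1286.25 + 959.6496 + (-1748.474) = 497.4256.

σ²_R = 497.4256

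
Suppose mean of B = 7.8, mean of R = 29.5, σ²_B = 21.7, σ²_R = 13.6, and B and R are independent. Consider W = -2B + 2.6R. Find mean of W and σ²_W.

mean of W = (-2)·mean of B + 2.6·mean of R = (-2)·7.8 + 2.6·29.5 = 61.1.
σ²_W = a²·σ²_B + b²·σ²_R + 2ab·covariance of B and R with a = -2, b = 2.6.
Independence gives covariance of B and R = 0.
= (-2)²·21.7 + 2.6²·13.6 + 2·(-2)·2.6·0
= 86.8 + 91.936 + 0 = 178.736.

mean of W = 61.1, σ²_W = 178.736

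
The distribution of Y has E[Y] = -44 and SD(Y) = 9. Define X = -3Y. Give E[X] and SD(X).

X = -3Y is linear with a = -3, b = 0.
E[X] = a·E[Y] + b = (-3)·(-44) = 132.
SD(X) = |a|·SD(Y) = |-3|·9 = 27.

E[X] = 132, SD(X) = 27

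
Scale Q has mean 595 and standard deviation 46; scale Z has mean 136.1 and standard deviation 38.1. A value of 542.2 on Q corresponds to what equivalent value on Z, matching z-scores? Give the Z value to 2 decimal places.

z = (542.2 − 595)/46 ≈ -1.1478.
Z = 136.1 + z·38.1 = 136.1 + (542.2 − 595)·38.1/46 ≈ 92.37.

Z = 92.37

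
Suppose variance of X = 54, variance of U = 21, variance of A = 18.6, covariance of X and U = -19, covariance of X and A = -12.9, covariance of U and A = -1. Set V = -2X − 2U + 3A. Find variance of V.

variance of V = a²·variance of X + b²·variance of U + c²·variance of A + 2ab·covariance of X and U + 2ac·covariance of X and A + 2bc·covariance of U and A, with a = -2, b = -2, c = 3.
= 216 + 84 + 167.4 + (-152) + 154.8 + 12
= 482.2.

variance of V = 482.2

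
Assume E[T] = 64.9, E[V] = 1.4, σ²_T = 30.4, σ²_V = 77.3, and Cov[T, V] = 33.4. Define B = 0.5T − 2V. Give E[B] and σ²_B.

E[B] = 0.5·E[T] + (-2)·E[V] = 0.5·64.9 + (-2)·1.4 = 29.65.
σ²_B = a²·σ²_T + b²·σ²_V + 2ab·Cov[T, V] with a = 0.5, b = -2.
= 0.5²·30.4 + (-2)²·77.3 + 2·0.5·(-2)·33.4
= 7.6 + 309.2 + (-66.8) = 250.

E[B] = 29.65, σ²_B = 250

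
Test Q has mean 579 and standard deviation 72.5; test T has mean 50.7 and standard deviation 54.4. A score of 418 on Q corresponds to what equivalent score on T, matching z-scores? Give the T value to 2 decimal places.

z = (418 − 579)/72.5 ≈ -2.2207.
T = 50.7 + z·54.4 = 50.7 + (418 − 579)·54.4/72.5 ≈ -70.11.

T = -70.11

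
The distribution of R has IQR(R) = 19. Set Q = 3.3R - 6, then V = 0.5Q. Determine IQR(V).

IQR(V) = 31.35

IQR(Q) = |3.3|·19 = 62.7.
IQR(V) = |0.5|·62.7 = 31.35.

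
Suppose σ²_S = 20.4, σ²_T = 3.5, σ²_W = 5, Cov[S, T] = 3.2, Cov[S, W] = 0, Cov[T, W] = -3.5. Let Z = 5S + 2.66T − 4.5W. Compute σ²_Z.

σ²_Z = a²·σ²_S + b²·σ²_T + c²·σ²_W + 2ab·Cov[S, T] + 2ac·Cov[S, W] + 2bc·Cov[T, W], with a = 5, b = 2.66, c = -4.5.
= 510 + 24.7646 + 101.25 + 85.12 + 0 + 83.79
= 804.9246.

σ²_Z = 804.9246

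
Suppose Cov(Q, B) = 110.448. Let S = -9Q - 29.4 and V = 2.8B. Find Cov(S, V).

Cov(S, V) = a·c·Cov(Q, B) = (-9)·2.8·110.448 = -2783.2896. Additive constants drop out.

Cov(S, V) = -2783.2896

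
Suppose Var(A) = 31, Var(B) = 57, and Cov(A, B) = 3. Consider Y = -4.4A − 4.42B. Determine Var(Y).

Var(Y) = a²·Var(A) + b²·Var(B) + 2ab·Cov(A, B) with a = -4.4, b = -4.42.
= (-4.4)²·31 + (-4.42)²·57 + 2·(-4.4)·(-4.42)·3
= 600.16 + 1113.5748 + 116.688 = 1830.4228.

Var(Y) = 1830.4228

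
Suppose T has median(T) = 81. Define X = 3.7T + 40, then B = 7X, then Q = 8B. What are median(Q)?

median(X) = 3.7·81 + 40 = 339.7.
median(B) = 7·339.7 = 2377.9.
median(Q) = 8·2377.9 = 19023.2.

median(Q) = 19023.2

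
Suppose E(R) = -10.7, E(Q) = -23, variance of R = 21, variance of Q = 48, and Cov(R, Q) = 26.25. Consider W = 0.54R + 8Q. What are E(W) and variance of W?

E(W) = -189.778, variance of W = 3304.9236

E(W) = 0.54·E(R) + 8·E(Q) = 0.54·(-10.7) + 8·(-23) = -189.778.
variance of W = a²·variance of R + b²·variance of Q + 2ab·Cov(R, Q) with a = 0.54, b = 8.
= 0.54²·21 + 8²·48 + 2·0.54·8·26.25
= 6.1236 + 3072 + 226.8 = 3304.9236.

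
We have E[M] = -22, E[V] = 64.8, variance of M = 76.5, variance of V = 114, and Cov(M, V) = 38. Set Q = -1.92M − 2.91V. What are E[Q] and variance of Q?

E[Q] = (-1.92)·E[M] + (-2.91)·E[V] = (-1.92)·(-22) + (-2.91)·64.8 = -146.328.
variance of Q = a²·variance of M + b²·variance of V + 2ab·Cov(M, V) with a = -1.92, b = -2.91.
= (-1.92)²·76.5 + (-2.91)²·114 + 2·(-1.92)·(-2.91)·38
= 282.0096 + 965.3634 + 424.6272 = 1672.0002.

E[Q] = -146.328, variance of Q = 1672.0002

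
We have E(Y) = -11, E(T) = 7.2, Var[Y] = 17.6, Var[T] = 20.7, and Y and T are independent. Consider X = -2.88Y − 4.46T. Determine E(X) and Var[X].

E(X) = (-2.88)·E(Y) + (-4.46)·E(T) = (-2.88)·(-11) + (-4.46)·7.2 = -0.432.
Var[X] = a²·Var[Y] + b²·Var[T] + 2ab·covariance of Y and T with a = -2.88, b = -4.46.
Independence gives covariance of Y and T = 0.
= (-2.88)²·17.6 + (-4.46)²·20.7 + 2·(-2.88)·(-4.46)·0
= 145.98144 + 411.75612 + 0 = 557.73756.

E(X) = -0.432, Var[X] = 557.73756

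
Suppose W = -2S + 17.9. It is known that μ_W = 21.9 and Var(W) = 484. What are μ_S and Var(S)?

From W = -2S + 17.9: μ_W = a·μ_S + b, so μ_S = (μ_W − b)/a = (21.9 − 17.9)/(-2) = -2.
Var(W) = a²·Var(S), so Var(S) = 484/(-2)² = 121.

μ_S = -2, Var(S) = 121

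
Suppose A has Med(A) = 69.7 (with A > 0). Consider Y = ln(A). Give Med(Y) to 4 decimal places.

Med(Y) = 4.2442

ln(A) is monotone on this domain, so Med(Y) = ln(69.7) ≈ 4.2442.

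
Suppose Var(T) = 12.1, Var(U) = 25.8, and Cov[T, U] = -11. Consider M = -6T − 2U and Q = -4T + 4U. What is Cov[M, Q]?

By bilinearity, Cov[M, Q] = ac·Var(T) + bd·Var(U) + (ad+bc)·Cov[T, U], with a=-6, b=-2, c=-4, d=4.
ac·Var(T) = (-6)·(-4)·12.1 = 290.4
bd·Var(U) = (-2)·4·25.8 = -206.4
(ad+bc)·Cov[T, U] = (-16)·(-11) = 176
Cov[M, Q] = 290.4 + (-206.4) + 176 = 260.

Cov[M, Q] = 260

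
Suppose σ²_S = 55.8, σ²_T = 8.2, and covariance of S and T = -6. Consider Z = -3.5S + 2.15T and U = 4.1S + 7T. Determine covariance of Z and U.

covariance of Z and U = -583.21

By bilinearity, covariance of Z and U = ac·σ²_S + bd·σ²_T + (ad+bc)·covariance of S and T, with a=-3.5, b=2.15, c=4.1, d=7.
ac·σ²_S = (-3.5)·4.1·55.8 = -800.73
bd·σ²_T = 2.15·7·8.2 = 123.41
(ad+bc)·covariance of S and T = (-15.685)·(-6) = 94.11
covariance of Z and U = -800.73 + 123.41 + 94.11 = -583.21.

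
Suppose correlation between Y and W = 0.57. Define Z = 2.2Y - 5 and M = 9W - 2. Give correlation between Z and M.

correlation between Z and M = 0.57

Linear rescalings preserve correlation up to sign; here the slopes 2.2 and 9 have the same sign, so correlation between Z and M = correlation between Y and W = 0.57.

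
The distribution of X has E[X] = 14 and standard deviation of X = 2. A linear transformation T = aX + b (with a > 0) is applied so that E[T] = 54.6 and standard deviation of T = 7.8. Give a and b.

a = 3.9, b = 0

standard deviation of T = a·standard deviation of X (a > 0), so a = 7.8/2 = 3.9.
E[T] = a·E[X] + b, so b = 54.6 − 3.9·14 = 0.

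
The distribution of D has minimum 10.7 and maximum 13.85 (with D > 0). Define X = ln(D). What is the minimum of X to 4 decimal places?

ln(D) is increasing on this domain, so min(X) comes from min(D) = 10.7: min(X) = ln(10.7) ≈ 2.3702.

min(X) = 2.3702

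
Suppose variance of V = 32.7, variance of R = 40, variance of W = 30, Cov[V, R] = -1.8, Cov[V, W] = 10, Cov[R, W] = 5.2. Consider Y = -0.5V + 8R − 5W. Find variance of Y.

variance of Y = a²·variance of V + b²·variance of R + c²·variance of W + 2ab·Cov[V, R] + 2ac·Cov[V, W] + 2bc·Cov[R, W], with a = -0.5, b = 8, c = -5.
= 8.175 + 2560 + 750 + 14.4 + 50 + (-416)
= 2966.575.

variance of Y = 2966.575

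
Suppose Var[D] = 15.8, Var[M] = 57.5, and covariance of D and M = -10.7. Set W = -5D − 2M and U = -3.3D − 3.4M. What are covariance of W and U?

By bilinearity, covariance of W and U = ac·Var[D] + bd·Var[M] + (ad+bc)·covariance of D and M, with a=-5, b=-2, c=-3.3, d=-3.4.
ac·Var[D] = (-5)·(-3.3)·15.8 = 260.7
bd·Var[M] = (-2)·(-3.4)·57.5 = 391
(ad+bc)·covariance of D and M = (23.6)·(-10.7) = -252.52
covariance of W and U = 260.7 + 391 + (-252.52) = 399.18.

covariance of W and U = 399.18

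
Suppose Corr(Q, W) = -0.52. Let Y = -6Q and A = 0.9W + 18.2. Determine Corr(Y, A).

Linear rescalings preserve |correlation|; the slopes -6 and 0.9 have opposite signs, so the correlation flips sign: Corr(Y, A) = −Corr(Q, W) = 0.52.

Corr(Y, A) = 0.52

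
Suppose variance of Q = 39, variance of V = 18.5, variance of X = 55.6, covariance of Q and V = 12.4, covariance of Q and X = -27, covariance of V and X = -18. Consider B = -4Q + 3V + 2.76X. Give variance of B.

variance of B = 1214.51856

variance of B = a²·variance of Q + b²·variance of V + c²·variance of X + 2ab·covariance of Q and V + 2ac·covariance of Q and X + 2bc·covariance of V and X, with a = -4, b = 3, c = 2.76.
= 624 + 166.5 + 423.53856 + (-297.6) + 596.16 + (-298.08)
= 1214.51856.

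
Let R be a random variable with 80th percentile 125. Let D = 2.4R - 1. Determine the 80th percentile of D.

Since a = 2.4 > 0 the transformation is increasing, so the 80th percentile of D = a·(P_{80} of R) + b = 2.4·125 + (-1) = 299.

80th percentile of D = 299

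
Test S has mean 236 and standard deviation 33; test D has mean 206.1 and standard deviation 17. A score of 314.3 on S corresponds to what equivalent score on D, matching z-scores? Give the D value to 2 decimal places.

D = 246.44

z = (314.3 − 236)/33 ≈ 2.3727.
D = 206.1 + z·17 = 206.1 + (314.3 − 236)·17/33 ≈ 246.44.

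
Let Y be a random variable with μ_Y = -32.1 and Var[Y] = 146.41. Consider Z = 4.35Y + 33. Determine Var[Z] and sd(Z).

Var[Z] = 2770.443225, sd(Z) = 52.635

Z = 4.35Y + 33 is linear with a = 4.35, b = 33.
Var[Z] = a²·Var[Y] = 4.35²·146.41 = 2770.443225 (the additive constant 33 does not affect variance).
sd(Y) = √146.41 = 12.1.
sd(Z) = |a|·sd(Y) = |4.35|·12.1 = 52.635.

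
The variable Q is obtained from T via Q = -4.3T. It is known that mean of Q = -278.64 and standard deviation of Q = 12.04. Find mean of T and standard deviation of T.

mean of T = 64.8, standard deviation of T = 2.8

From Q = -4.3T: mean of Q = a·mean of T + b, so mean of T = (mean of Q − b)/a = (-278.64 − 0)/(-4.3) = 64.8.
standard deviation of Q = |a|·standard deviation of T, so standard deviation of T = 12.04/|-4.3| = 2.8.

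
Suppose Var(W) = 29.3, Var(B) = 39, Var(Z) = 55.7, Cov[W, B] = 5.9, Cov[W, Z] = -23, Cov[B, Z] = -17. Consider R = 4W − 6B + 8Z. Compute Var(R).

Var(R) = 5314.4

Var(R) = a²·Var(W) + b²·Var(B) + c²·Var(Z) + 2ab·Cov[W, B] + 2ac·Cov[W, Z] + 2bc·Cov[B, Z], with a = 4, b = -6, c = 8.
= 468.8 + 1404 + 3564.8 + (-283.2) + (-1472) + 1632
= 5314.4.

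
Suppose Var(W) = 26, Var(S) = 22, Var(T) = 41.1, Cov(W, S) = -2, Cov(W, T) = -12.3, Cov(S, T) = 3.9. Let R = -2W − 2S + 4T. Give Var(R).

Var(R) = 968

Var(R) = a²·Var(W) + b²·Var(S) + c²·Var(T) + 2ab·Cov(W, S) + 2ac·Cov(W, T) + 2bc·Cov(S, T), with a = -2, b = -2, c = 4.
= 104 + 88 + 657.6 + (-16) + 196.8 + (-62.4)
= 968.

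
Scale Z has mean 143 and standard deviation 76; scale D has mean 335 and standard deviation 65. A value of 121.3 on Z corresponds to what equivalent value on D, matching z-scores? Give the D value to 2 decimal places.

D = 316.44

z = (121.3 − 143)/76 ≈ -0.2855.
D = 335 + z·65 = 335 + (121.3 − 143)·65/76 ≈ 316.44.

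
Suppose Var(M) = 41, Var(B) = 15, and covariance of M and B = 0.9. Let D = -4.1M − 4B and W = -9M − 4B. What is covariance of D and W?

covariance of D and W = 1800.06

By bilinearity, covariance of D and W = ac·Var(M) + bd·Var(B) + (ad+bc)·covariance of M and B, with a=-4.1, b=-4, c=-9, d=-4.
ac·Var(M) = (-4.1)·(-9)·41 = 1512.9
bd·Var(B) = (-4)·(-4)·15 = 240
(ad+bc)·covariance of M and B = (52.4)·0.9 = 47.16
covariance of D and W = 1512.9 + 240 + 47.16 = 1800.06.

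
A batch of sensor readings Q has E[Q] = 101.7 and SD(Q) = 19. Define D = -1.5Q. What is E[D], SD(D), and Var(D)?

D = -1.5Q is linear with a = -1.5, b = 0.
E[D] = a·E[Q] + b = (-1.5)·101.7 = -152.55.
SD(D) = |a|·SD(Q) = |-1.5|·19 = 28.5.
Var(Q) = 19² = 361.
Var(D) = a²·Var(Q) = (-1.5)²·361 = 812.25.

E[D] = -152.55, SD(D) = 28.5, Var(D) = 812.25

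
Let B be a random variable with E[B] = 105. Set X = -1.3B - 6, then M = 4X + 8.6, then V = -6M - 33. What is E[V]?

E[X] = (-1.3)·105 + (-6) = -142.5.
E[M] = 4·(-142.5) + 8.6 = -561.4.
E[V] = (-6)·(-561.4) + (-33) = 3335.4.

E[V] = 3335.4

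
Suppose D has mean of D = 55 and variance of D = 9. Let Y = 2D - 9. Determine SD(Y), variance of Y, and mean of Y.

SD(Y) = 6, variance of Y = 36, mean of Y = 101

Y = 2D - 9 is linear with a = 2, b = -9.
SD(D) = √9 = 3.
SD(Y) = |a|·SD(D) = |2|·3 = 6.
variance of Y = a²·variance of D = 2²·9 = 36 (the additive constant -9 does not affect variance).
mean of Y = a·mean of D + b = 2·55 + (-9) = 101.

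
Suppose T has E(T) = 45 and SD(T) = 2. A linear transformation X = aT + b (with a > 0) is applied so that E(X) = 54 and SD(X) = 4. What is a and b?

SD(X) = a·SD(T) (a > 0), so a = 4/2 = 2.
E(X) = a·E(T) + b, so b = 54 − 2·45 = -36.

a = 2, b = -36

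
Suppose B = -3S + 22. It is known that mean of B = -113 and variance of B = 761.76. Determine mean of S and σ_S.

From B = -3S + 22: mean of B = a·mean of S + b, so mean of S = (mean of B − b)/a = (-113 − 22)/(-3) = 45.
σ_B = √761.76 = 27.6.
σ_B = |a|·σ_S, so σ_S = 27.6/|-3| = 9.2.

mean of S = 45, σ_S = 9.2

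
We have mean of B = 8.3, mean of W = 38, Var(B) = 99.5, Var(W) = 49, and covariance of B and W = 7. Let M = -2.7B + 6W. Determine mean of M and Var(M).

mean of M = 205.59, Var(M) = 2262.555

mean of M = (-2.7)·mean of B + 6·mean of W = (-2.7)·8.3 + 6·38 = 205.59.
Var(M) = a²·Var(B) + b²·Var(W) + 2ab·covariance of B and W with a = -2.7, b = 6.
= (-2.7)²·99.5 + 6²·49 + 2·(-2.7)·6·7
= 725.355 + 1764 + (-226.8) = 2262.555.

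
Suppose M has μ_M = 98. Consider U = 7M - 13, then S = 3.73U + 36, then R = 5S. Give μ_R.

μ_U = 7·98 + (-13) = 673.
μ_S = 3.73·673 + 36 = 2546.29.
μ_R = 5·2546.29 = 12731.45.

μ_R = 12731.45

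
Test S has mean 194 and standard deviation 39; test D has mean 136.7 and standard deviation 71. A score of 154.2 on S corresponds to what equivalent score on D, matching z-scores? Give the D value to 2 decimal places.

z = (154.2 − 194)/39 ≈ -1.0205.
D = 136.7 + z·71 = 136.7 + (154.2 − 194)·71/39 ≈ 64.24.

D = 64.24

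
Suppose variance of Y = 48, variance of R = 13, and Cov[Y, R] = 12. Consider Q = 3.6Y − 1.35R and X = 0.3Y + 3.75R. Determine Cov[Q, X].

Cov[Q, X] = 143.1675

By bilinearity, Cov[Q, X] = ac·variance of Y + bd·variance of R + (ad+bc)·Cov[Y, R], with a=3.6, b=-1.35, c=0.3, d=3.75.
ac·variance of Y = 3.6·0.3·48 = 51.84
bd·variance of R = (-1.35)·3.75·13 = -65.8125
(ad+bc)·Cov[Y, R] = (13.095)·12 = 157.14
Cov[Q, X] = 51.84 + (-65.8125) + 157.14 = 143.1675.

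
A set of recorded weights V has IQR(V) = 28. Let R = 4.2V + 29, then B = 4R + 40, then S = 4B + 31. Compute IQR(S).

IQR(R) = |4.2|·28 = 117.6.
IQR(B) = |4|·117.6 = 470.4.
IQR(S) = |4|·470.4 = 1881.6.

IQR(S) = 1881.6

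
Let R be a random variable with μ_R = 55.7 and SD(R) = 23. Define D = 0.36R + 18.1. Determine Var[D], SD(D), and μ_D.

Var[D] = 68.5584, SD(D) = 8.28, μ_D = 38.152

D = 0.36R + 18.1 is linear with a = 0.36, b = 18.1.
Var[R] = 23² = 529.
Var[D] = a²·Var[R] = 0.36²·529 = 68.5584 (the additive constant 18.1 does not affect variance).
SD(D) = |a|·SD(R) = |0.36|·23 = 8.28.
μ_D = a·μ_R + b = 0.36·55.7 + 18.1 = 38.152.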